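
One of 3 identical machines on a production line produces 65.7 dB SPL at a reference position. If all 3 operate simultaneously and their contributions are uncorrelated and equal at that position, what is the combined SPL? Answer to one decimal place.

70.5 dB SPL

3 equal incoherent sources raise the level by 10·log₁₀(3) = 4.77 dB.
L_total = 65.7 + 4.77 = 70.5 dB SPL.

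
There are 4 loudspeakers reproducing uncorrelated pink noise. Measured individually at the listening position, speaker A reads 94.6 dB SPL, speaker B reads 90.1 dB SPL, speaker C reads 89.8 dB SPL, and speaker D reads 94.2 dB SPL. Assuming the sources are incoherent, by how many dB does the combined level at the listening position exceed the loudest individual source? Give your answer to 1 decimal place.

4.1 dB

Add the sources as powers (linear), then convert back to dB:
L_total = 10·log₁₀(10^(94.6/10) + 10^(90.1/10) + 10^(89.8/10) + 10^(94.2/10)) = 98.75 dB SPL.
Excess over the loudest (94.6 dB): 98.75 − 94.6 = 4.1 dB.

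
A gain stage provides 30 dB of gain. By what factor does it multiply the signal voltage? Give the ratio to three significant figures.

31.6

Voltage ratio = 10^(dB/20).
10^(30/20) = 10^(1.500) = 31.6.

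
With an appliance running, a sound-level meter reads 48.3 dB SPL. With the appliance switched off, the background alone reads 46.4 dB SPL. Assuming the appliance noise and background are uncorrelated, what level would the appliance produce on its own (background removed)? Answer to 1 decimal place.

Background correction is a power subtraction:
L_src = 10·log₁₀(10^(48.3/10) − 10^(46.4/10)) = 10·log₁₀(23960) = 43.8 dB SPL.

43.8 dB SPL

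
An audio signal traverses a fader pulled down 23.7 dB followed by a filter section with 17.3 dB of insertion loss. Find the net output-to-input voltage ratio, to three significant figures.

0.00891

Net gain = (−23.7) + (−17.3) = -41.0 dB.
Voltage ratio = 10^(-41.0/20) = 0.00891.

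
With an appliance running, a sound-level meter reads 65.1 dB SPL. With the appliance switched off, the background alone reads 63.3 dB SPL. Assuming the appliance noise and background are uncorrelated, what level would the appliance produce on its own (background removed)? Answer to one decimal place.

60.4 dB SPL

Subtract intensities: L_src = 10·log₁₀(10^(L_total/10) − 10^(L_bg/10)).
L_src = 10·log₁₀(10^(65.1/10) − 10^(63.3/10)) = 10·log₁₀(1098000) = 60.4 dB SPL.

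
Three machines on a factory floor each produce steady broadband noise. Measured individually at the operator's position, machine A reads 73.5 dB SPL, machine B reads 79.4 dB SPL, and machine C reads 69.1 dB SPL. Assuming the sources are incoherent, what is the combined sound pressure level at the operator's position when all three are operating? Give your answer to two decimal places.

Add the sources as powers (linear), then convert back to dB:
L_total = 10·log₁₀(10^(73.5/10) + 10^(79.4/10) + 10^(69.1/10)) = 10·log₁₀(117600000) = 80.70 dB SPL.

80.70 dB SPL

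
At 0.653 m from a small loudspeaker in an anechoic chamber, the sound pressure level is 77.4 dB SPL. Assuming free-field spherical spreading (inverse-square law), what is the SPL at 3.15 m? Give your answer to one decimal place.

63.7 dB SPL

Free-field point source: level drops by 20·log₁₀ of the distance ratio.
ΔL = −20·log₁₀(3.15/0.653) = -13.67 dB, so L₂ = 77.4 + (-13.67) = 63.7 dB SPL.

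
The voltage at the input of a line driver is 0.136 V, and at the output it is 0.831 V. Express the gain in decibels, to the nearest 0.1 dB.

For a voltage ratio, dB = 20·log₁₀(V₂/V₁).
20·log₁₀(0.831/0.136) = 20·log₁₀(6.110) = 15.7 dB.

15.7 dB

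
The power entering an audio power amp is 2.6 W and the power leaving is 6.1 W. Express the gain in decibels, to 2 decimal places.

For a power ratio, dB = 10·log₁₀(P₂/P₁).
10·log₁₀(6.1/2.6) = 10·log₁₀(2.346) = 3.70 dB.

3.70 dB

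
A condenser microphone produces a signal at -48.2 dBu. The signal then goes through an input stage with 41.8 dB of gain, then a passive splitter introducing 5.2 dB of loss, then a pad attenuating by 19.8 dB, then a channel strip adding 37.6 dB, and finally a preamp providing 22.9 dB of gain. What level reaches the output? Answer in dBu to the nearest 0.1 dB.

Cascaded gains and losses add directly in dB.
-48.2 + 41.8 − 5.2 − 19.8 + 37.6 + 22.9 = +29.1 dBu.

+29.1 dBu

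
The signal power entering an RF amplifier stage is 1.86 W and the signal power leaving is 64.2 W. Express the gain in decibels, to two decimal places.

Power ratio → dB uses the 10·log₁₀ form:
10·log₁₀(64.2/1.86) = 10·log₁₀(34.52) = 15.38 dB.

15.38 dB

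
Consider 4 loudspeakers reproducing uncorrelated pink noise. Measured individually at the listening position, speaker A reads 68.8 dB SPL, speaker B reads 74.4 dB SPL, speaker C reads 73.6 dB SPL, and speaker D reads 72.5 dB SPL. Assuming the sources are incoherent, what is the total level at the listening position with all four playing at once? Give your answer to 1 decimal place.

Uncorrelated sources add in intensity (power), not in dB.
L_total = 10·log₁₀(10^(68.8/10) + 10^(74.4/10) + 10^(73.6/10) + 10^(72.5/10)) = 10·log₁₀(75820000) = 78.8 dB SPL.

78.8 dB SPL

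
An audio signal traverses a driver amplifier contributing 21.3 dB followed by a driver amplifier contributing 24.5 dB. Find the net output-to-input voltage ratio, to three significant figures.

195

Net gain = 21.3 + 24.5 = 45.8 dB.
Voltage ratio = 10^(45.8/20) = 195.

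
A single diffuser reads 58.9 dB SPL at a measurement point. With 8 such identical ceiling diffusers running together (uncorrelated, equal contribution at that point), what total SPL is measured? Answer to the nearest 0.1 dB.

67.9 dB SPL

8 equal incoherent sources raise the level by 10·log₁₀(8) = 9.03 dB.
L_total = 58.9 + 9.03 = 67.9 dB SPL.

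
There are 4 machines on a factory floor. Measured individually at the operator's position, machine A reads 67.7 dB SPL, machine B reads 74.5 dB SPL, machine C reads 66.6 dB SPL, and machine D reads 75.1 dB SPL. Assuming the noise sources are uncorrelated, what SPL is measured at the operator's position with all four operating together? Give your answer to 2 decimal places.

78.51 dB SPL

Incoherent sources sum as intensities:
L_total = 10·log₁₀(10^(67.7/10) + 10^(74.5/10) + 10^(66.6/10) + 10^(75.1/10)) = 10·log₁₀(71000000) = 78.51 dB SPL.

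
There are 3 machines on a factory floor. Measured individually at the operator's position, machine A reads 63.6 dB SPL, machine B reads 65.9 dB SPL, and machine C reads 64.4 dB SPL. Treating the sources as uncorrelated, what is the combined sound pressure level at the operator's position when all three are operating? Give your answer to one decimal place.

69.5 dB SPL

Uncorrelated sources add in intensity (power), not in dB.
L_total = 10·log₁₀(10^(63.6/10) + 10^(65.9/10) + 10^(64.4/10)) = 10·log₁₀(8936000) = 69.5 dB SPL.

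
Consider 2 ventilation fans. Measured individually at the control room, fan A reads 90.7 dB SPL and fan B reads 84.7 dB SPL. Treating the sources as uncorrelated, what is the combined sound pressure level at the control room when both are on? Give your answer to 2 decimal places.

91.67 dB SPL

Add the sources as powers (linear), then convert back to dB:
L_total = 10·log₁₀(10^(90.7/10) + 10^(84.7/10)) = 10·log₁₀(1470000000) = 91.67 dB SPL.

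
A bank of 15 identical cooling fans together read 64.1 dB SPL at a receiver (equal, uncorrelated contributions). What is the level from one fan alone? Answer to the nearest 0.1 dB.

15 equal incoherent sources add 10·log₁₀(15) = 11.76 dB over one source.
L_one = 64.1 − 11.76 = 52.3 dB SPL.

52.3 dB SPL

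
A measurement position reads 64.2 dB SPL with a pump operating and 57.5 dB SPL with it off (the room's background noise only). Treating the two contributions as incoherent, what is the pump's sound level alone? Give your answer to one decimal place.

Remove the background by subtracting linear intensities:
L_src = 10·log₁₀(10^(64.2/10) − 10^(57.5/10)) = 10·log₁₀(2068000) = 63.2 dB SPL.

63.2 dB SPL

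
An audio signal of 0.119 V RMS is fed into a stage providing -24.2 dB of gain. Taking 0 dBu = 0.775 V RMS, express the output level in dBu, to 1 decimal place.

Input level: 20·log₁₀(0.119/0.775) = -16.28 dBu.
Output: -16.28 − 24.2 = -40.5 dBu.

-40.5 dBu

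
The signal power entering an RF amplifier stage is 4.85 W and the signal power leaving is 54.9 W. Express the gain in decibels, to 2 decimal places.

10.54 dB

Power ratio → dB uses the 10·log₁₀ form:
10·log₁₀(54.9/4.85) = 10·log₁₀(11.32) = 10.54 dB.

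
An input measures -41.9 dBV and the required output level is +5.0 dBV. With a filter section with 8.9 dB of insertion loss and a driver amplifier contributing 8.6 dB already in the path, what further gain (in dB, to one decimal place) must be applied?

The required make-up gain is the shortfall in the dB sum.
G = +5.0 − (-41.9) + 8.9 − 8.6 = 47.2 dB.

47.2 dB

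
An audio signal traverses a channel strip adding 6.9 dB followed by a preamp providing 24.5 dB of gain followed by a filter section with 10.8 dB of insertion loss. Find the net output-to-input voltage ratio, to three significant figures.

Net gain = 6.9 + 24.5 + (−10.8) = 20.6 dB.
Voltage ratio = 10^(20.6/20) = 10.7.

10.7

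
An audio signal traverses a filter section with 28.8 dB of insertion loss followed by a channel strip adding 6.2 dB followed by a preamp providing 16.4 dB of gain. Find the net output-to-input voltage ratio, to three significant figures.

Net gain = (−28.8) + 6.2 + 16.4 = -6.2 dB.
Voltage ratio = 10^(-6.2/20) = 0.490.

0.490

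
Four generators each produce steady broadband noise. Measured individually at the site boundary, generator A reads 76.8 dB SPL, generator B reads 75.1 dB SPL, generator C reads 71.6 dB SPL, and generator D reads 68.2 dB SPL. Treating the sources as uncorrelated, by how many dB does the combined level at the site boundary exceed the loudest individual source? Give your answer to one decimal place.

Incoherent sources sum as intensities:
L_total = 10·log₁₀(10^(76.8/10) + 10^(75.1/10) + 10^(71.6/10) + 10^(68.2/10)) = 80.06 dB SPL.
Excess over the loudest (76.8 dB): 80.06 − 76.8 = 3.3 dB.

3.3 dB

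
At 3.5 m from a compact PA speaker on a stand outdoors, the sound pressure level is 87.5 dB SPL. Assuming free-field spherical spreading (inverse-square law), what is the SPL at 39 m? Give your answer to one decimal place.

66.6 dB SPL

For a point source in a free field, ΔL = −20·log₁₀(d₂/d₁).
ΔL = −20·log₁₀(39/3.5) = -20.94 dB, so L₂ = 87.5 + (-20.94) = 66.6 dB SPL.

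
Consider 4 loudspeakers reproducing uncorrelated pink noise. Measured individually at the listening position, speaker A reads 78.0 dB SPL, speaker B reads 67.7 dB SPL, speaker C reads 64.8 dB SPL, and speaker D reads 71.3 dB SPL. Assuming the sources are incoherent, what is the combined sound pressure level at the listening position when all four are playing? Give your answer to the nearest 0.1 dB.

79.3 dB SPL

Uncorrelated sources add in intensity (power), not in dB.
L_total = 10·log₁₀(10^(78.0/10) + 10^(67.7/10) + 10^(64.8/10) + 10^(71.3/10)) = 10·log₁₀(85490000) = 79.3 dB SPL.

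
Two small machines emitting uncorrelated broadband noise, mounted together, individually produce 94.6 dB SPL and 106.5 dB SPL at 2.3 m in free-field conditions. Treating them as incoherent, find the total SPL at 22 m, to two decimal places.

Combined at 2.3 m: 10·log₁₀(10^(94.6/10)+10^(106.5/10)) = 106.772 dB SPL.
Then apply −20·log₁₀(22/2.3) = -19.614 dB → 87.16 dB SPL.

87.16 dB SPL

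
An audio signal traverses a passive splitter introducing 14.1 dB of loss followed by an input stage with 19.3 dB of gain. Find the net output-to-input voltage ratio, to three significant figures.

Net gain = (−14.1) + 19.3 = 5.2 dB.
Voltage ratio = 10^(5.2/20) = 1.82.

1.82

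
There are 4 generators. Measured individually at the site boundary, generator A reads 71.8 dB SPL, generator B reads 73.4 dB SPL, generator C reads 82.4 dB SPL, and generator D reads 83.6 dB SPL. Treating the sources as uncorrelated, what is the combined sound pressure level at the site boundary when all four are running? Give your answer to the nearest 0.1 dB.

Add the sources as powers (linear), then convert back to dB:
L_total = 10·log₁₀(10^(71.8/10) + 10^(73.4/10) + 10^(82.4/10) + 10^(83.6/10)) = 10·log₁₀(439900000) = 86.4 dB SPL.

86.4 dB SPL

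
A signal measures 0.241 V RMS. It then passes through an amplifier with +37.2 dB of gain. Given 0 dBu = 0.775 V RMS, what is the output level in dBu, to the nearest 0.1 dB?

+27.1 dBu

Input level: 20·log₁₀(0.241/0.775) = -10.15 dBu.
Output: -10.15 + 37.2 = +27.1 dBu.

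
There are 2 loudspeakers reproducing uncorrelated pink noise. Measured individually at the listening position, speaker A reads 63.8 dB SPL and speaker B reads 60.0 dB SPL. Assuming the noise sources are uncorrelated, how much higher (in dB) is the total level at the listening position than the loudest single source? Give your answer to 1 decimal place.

Incoherent sources sum as intensities:
L_total = 10·log₁₀(10^(63.8/10) + 10^(60.0/10)) = 65.31 dB SPL.
Excess over the loudest (63.8 dB): 65.31 − 63.8 = 1.5 dB.

1.5 dB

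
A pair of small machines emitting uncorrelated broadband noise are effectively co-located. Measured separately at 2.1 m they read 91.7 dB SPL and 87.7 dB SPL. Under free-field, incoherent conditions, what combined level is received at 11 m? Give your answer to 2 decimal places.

Combined at 2.1 m: 10·log₁₀(10^(91.7/10)+10^(87.7/10)) = 93.155 dB SPL.
Then apply −20·log₁₀(11/2.1) = -14.383 dB → 78.77 dB SPL.

78.77 dB SPL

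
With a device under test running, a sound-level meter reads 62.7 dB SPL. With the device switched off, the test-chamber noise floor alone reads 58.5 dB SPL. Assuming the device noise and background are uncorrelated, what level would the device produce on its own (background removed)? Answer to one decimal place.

60.6 dB SPL

Background correction is a power subtraction:
L_src = 10·log₁₀(10^(62.7/10) − 10^(58.5/10)) = 10·log₁₀(1154000) = 60.6 dB SPL.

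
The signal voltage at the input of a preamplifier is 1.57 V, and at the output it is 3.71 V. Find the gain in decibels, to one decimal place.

Voltage ratio → dB uses the 20·log₁₀ form:
20·log₁₀(3.71/1.57) = 20·log₁₀(2.363) = 7.5 dB.

7.5 dB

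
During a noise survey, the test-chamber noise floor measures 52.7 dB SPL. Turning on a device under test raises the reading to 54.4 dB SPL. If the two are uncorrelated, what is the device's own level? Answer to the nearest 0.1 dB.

49.5 dB SPL

Remove the background by subtracting linear intensities:
L_src = 10·log₁₀(10^(54.4/10) − 10^(52.7/10)) = 10·log₁₀(89210) = 49.5 dB SPL.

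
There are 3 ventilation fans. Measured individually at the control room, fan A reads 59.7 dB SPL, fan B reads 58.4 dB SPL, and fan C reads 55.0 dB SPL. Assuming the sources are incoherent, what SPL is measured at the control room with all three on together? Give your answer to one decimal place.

62.9 dB SPL

Add the sources as powers (linear), then convert back to dB:
L_total = 10·log₁₀(10^(59.7/10) + 10^(58.4/10) + 10^(55.0/10)) = 10·log₁₀(1941000) = 62.9 dB SPL.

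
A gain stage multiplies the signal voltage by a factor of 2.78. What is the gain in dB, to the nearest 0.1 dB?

8.9 dB

Voltage ratio → dB uses the 20·log₁₀ form:
20·log₁₀(2.78) = 8.9 dB.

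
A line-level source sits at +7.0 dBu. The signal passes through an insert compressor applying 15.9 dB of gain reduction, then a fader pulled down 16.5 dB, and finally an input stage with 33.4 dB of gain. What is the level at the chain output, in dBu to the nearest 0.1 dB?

Cascaded gains and losses add directly in dB.
+7.0 − 15.9 − 16.5 + 33.4 = +8.0 dBu.

+8.0 dBu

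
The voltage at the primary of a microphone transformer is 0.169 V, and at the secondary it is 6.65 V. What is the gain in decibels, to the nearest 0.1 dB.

Voltage ratio → dB uses the 20·log₁₀ form:
20·log₁₀(6.65/0.169) = 20·log₁₀(39.35) = 31.9 dB.

31.9 dB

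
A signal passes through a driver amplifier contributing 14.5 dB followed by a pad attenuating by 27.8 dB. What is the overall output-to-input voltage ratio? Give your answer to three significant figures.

0.216

Net gain = 14.5 + (−27.8) = -13.3 dB.
Voltage ratio = 10^(-13.3/20) = 0.216.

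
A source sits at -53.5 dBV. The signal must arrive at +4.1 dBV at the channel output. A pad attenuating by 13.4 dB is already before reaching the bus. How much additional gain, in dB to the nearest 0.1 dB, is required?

The required make-up gain is the shortfall in the dB sum.
G = +4.1 − (-53.5) + 13.4 = 71.0 dB.

71.0 dB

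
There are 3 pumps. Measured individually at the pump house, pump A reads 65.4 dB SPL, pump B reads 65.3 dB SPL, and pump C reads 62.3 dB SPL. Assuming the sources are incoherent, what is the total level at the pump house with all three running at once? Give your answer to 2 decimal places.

Add the sources as powers (linear), then convert back to dB:
L_total = 10·log₁₀(10^(65.4/10) + 10^(65.3/10) + 10^(62.3/10)) = 10·log₁₀(8554000) = 69.32 dB SPL.

69.32 dB SPL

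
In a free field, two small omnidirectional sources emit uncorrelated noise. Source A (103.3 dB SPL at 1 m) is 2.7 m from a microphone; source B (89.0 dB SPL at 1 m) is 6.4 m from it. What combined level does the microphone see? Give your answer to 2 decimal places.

At the listener: L_A = 103.3 − 20·log₁₀(2.7) = 94.673 dB; L_B = 89.0 − 20·log₁₀(6.4) = 72.876 dB.
Combined: 10·log₁₀(10^(94.673/10)+10^(72.876/10)) = 94.70 dB SPL.

94.70 dB SPL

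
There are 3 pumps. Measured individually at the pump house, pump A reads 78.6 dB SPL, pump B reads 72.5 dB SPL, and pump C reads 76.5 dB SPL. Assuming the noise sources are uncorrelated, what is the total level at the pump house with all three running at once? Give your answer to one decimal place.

81.3 dB SPL

Incoherent sources sum as intensities:
L_total = 10·log₁₀(10^(78.6/10) + 10^(72.5/10) + 10^(76.5/10)) = 10·log₁₀(134900000) = 81.3 dB SPL.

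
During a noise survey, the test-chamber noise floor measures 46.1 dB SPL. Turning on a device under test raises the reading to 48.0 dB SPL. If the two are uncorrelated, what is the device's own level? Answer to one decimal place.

Background correction is a power subtraction:
L_src = 10·log₁₀(10^(48.0/10) − 10^(46.1/10)) = 10·log₁₀(22360) = 43.5 dB SPL.

43.5 dB SPL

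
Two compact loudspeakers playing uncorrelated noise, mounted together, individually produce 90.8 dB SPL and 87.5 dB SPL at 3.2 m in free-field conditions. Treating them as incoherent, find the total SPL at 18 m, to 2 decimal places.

Combined at 3.2 m: 10·log₁₀(10^(90.8/10)+10^(87.5/10)) = 92.466 dB SPL.
Then apply −20·log₁₀(18/3.2) = -15.002 dB → 77.46 dB SPL.

77.46 dB SPL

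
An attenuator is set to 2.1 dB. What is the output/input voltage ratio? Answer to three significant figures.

0.785

Voltage ratio = 10^(dB/20).
10^(-2.1/20) = 10^(-0.1050) = 0.785.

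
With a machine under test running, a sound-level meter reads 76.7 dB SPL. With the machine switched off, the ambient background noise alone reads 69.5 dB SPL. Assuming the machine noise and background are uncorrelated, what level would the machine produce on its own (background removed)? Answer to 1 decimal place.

Background correction is a power subtraction:
L_src = 10·log₁₀(10^(76.7/10) − 10^(69.5/10)) = 10·log₁₀(37860000) = 75.8 dB SPL.

75.8 dB SPL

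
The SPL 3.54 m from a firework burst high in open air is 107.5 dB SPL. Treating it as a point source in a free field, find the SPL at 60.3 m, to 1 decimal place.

82.9 dB SPL

Free-field point source: level drops by 20·log₁₀ of the distance ratio.
ΔL = −20·log₁₀(60.3/3.54) = -24.63 dB, so L₂ = 107.5 + (-24.63) = 82.9 dB SPL.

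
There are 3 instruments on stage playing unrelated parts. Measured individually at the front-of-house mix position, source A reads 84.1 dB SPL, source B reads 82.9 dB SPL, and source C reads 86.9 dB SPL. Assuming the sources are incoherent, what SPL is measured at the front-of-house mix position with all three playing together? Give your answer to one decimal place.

89.7 dB SPL

Incoherent sources sum as intensities:
L_total = 10·log₁₀(10^(84.1/10) + 10^(82.9/10) + 10^(86.9/10)) = 10·log₁₀(941800000) = 89.7 dB SPL.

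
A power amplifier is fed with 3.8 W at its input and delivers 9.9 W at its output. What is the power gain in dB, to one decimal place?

4.2 dB

Power ratio → dB uses the 10·log₁₀ form:
10·log₁₀(9.9/3.8) = 10·log₁₀(2.605) = 4.2 dB.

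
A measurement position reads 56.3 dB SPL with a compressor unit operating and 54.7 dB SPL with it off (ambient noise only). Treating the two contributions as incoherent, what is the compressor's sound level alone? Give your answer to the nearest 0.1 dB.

Background correction is a power subtraction:
L_src = 10·log₁₀(10^(56.3/10) − 10^(54.7/10)) = 10·log₁₀(131500) = 51.2 dB SPL.

51.2 dB SPL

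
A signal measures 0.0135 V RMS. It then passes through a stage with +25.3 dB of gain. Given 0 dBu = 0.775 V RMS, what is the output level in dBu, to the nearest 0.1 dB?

-9.9 dBu

Input level: 20·log₁₀(0.0135/0.775) = -35.18 dBu.
Output: -35.18 + 25.3 = -9.9 dBu.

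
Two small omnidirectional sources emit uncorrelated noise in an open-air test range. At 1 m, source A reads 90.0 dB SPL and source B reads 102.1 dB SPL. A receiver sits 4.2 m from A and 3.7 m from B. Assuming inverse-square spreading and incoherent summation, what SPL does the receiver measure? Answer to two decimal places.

At the listener: L_A = 90.0 − 20·log₁₀(4.2) = 77.535 dB; L_B = 102.1 − 20·log₁₀(3.7) = 90.736 dB.
Combined: 10·log₁₀(10^(77.535/10)+10^(90.736/10)) = 90.94 dB SPL.

90.94 dB SPL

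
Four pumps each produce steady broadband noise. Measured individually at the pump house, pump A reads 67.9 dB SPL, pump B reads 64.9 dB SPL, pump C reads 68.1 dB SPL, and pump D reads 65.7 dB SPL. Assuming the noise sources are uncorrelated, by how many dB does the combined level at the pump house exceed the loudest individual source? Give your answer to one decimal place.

4.8 dB

Incoherent sources sum as intensities:
L_total = 10·log₁₀(10^(67.9/10) + 10^(64.9/10) + 10^(68.1/10) + 10^(65.7/10)) = 72.88 dB SPL.
Excess over the loudest (68.1 dB): 72.88 − 68.1 = 4.8 dB.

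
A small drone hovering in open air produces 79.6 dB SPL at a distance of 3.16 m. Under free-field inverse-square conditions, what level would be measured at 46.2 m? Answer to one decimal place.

56.3 dB SPL

For a point source in a free field, ΔL = −20·log₁₀(d₂/d₁).
ΔL = −20·log₁₀(46.2/3.16) = -23.30 dB, so L₂ = 79.6 + (-23.30) = 56.3 dB SPL.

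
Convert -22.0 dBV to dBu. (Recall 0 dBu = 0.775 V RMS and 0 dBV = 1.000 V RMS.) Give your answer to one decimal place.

The offset between the scales is 20·log₁₀(0.775/1.000) = −2.214 dB.
So dBu = -22.0 + 2.214 = -19.8 dBu.

-19.8 dBu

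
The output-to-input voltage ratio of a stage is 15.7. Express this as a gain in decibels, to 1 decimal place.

23.9 dB

Voltage is an amplitude quantity, so gain = 20·log₁₀(V_out/V_in).
20·log₁₀(15.7) = 23.9 dB.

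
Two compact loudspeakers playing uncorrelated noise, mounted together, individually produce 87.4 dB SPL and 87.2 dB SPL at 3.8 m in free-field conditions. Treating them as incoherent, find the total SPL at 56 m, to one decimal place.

Combined at 3.8 m: 10·log₁₀(10^(87.4/10)+10^(87.2/10)) = 90.31 dB SPL.
Then apply −20·log₁₀(56/3.8) = -23.37 dB → 66.9 dB SPL.

66.9 dB SPL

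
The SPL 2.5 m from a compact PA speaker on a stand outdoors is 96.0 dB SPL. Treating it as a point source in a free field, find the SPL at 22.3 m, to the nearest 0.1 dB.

77.0 dB SPL

Inverse-square spreading gives ΔL = −20·log₁₀(d₂/d₁).
ΔL = −20·log₁₀(22.3/2.5) = -19.01 dB, so L₂ = 96.0 + (-19.01) = 77.0 dB SPL.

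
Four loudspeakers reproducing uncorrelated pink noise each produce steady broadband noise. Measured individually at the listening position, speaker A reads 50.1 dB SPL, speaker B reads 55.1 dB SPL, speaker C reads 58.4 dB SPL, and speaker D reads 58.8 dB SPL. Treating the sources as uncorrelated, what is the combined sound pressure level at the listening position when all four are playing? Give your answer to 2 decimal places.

62.73 dB SPL

Incoherent sources sum as intensities:
L_total = 10·log₁₀(10^(50.1/10) + 10^(55.1/10) + 10^(58.4/10) + 10^(58.8/10)) = 10·log₁₀(1876000) = 62.73 dB SPL.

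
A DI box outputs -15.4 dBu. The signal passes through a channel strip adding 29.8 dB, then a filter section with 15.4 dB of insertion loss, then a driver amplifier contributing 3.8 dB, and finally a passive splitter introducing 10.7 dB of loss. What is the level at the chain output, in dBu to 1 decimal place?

In dB, series stages simply add:
-15.4 + 29.8 − 15.4 + 3.8 − 10.7 = -7.9 dBu.

-7.9 dBu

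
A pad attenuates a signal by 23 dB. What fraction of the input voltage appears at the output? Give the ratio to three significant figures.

0.0708

Voltage ratio = 10^(dB/20).
10^(-23/20) = 10^(-1.150) = 0.0708.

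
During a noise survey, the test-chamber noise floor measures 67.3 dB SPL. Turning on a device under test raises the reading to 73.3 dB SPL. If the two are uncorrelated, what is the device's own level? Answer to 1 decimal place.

72.0 dB SPL

Subtract intensities: L_src = 10·log₁₀(10^(L_total/10) − 10^(L_bg/10)).
L_src = 10·log₁₀(10^(73.3/10) − 10^(67.3/10)) = 10·log₁₀(16010000) = 72.0 dB SPL.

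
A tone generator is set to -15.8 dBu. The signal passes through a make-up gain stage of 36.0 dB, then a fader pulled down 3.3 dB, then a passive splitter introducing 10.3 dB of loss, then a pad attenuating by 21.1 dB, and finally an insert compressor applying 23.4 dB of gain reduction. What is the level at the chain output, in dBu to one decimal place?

Gain stages sum in dB:
-15.8 + 36.0 − 3.3 − 10.3 − 21.1 − 23.4 = -37.9 dBu.

-37.9 dBu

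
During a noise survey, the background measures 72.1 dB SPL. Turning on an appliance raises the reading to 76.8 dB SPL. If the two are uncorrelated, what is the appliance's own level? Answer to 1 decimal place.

Subtract intensities: L_src = 10·log₁₀(10^(L_total/10) − 10^(L_bg/10)).
L_src = 10·log₁₀(10^(76.8/10) − 10^(72.1/10)) = 10·log₁₀(31640000) = 75.0 dB SPL.

75.0 dB SPL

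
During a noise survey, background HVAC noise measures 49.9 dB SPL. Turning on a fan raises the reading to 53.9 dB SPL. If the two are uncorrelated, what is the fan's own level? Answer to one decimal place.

Remove the background by subtracting linear intensities:
L_src = 10·log₁₀(10^(53.9/10) − 10^(49.9/10)) = 10·log₁₀(147700) = 51.7 dB SPL.

51.7 dB SPL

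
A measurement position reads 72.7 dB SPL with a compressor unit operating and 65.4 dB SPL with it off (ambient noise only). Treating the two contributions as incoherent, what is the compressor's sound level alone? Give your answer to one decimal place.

71.8 dB SPL

Remove the background by subtracting linear intensities:
L_src = 10·log₁₀(10^(72.7/10) − 10^(65.4/10)) = 10·log₁₀(15150000) = 71.8 dB SPL.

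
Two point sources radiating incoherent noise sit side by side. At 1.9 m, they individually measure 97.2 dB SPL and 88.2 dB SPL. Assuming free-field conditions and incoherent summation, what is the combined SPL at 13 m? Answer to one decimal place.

Combined at 1.9 m: 10·log₁₀(10^(97.2/10)+10^(88.2/10)) = 97.71 dB SPL.
Then apply −20·log₁₀(13/1.9) = -16.70 dB → 81.0 dB SPL.

81.0 dB SPL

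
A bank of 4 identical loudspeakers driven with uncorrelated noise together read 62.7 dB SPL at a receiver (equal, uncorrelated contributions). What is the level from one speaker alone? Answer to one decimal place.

56.7 dB SPL

4 equal incoherent sources add 10·log₁₀(4) = 6.02 dB over one source.
L_one = 62.7 − 6.02 = 56.7 dB SPL.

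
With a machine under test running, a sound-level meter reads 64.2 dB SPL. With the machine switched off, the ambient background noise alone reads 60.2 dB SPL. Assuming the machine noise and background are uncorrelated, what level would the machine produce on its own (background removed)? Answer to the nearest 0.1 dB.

62.0 dB SPL

Subtract intensities: L_src = 10·log₁₀(10^(L_total/10) − 10^(L_bg/10)).
L_src = 10·log₁₀(10^(64.2/10) − 10^(60.2/10)) = 10·log₁₀(1583000) = 62.0 dB SPL.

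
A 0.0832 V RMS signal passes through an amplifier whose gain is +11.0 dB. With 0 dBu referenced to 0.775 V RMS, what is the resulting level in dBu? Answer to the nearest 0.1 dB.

Input level: 20·log₁₀(0.0832/0.775) = -19.38 dBu.
Output: -19.38 + 11.0 = -8.4 dBu.

-8.4 dBu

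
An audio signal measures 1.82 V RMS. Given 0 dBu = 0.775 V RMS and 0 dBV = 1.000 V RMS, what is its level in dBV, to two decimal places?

+5.20 dBV

dBV = 20·log₁₀(V / 1.000 V).
20·log₁₀(1.82/1.000) = +5.20 dBV.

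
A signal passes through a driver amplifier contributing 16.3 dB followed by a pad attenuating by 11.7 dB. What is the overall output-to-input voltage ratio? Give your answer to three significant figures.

Net gain = 16.3 + (−11.7) = 4.6 dB.
Voltage ratio = 10^(4.6/20) = 1.70.

1.70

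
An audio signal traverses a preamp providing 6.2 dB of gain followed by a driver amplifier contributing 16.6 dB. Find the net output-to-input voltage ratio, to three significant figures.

Net gain = 6.2 + 16.6 = 22.8 dB.
Voltage ratio = 10^(22.8/20) = 13.8.

13.8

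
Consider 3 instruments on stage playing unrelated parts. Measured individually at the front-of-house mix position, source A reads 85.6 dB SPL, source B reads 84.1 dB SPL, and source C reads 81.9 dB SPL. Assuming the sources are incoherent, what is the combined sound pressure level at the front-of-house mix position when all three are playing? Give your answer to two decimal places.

88.89 dB SPL

Uncorrelated sources add in intensity (power), not in dB.
L_total = 10·log₁₀(10^(85.6/10) + 10^(84.1/10) + 10^(81.9/10)) = 10·log₁₀(775000000) = 88.89 dB SPL.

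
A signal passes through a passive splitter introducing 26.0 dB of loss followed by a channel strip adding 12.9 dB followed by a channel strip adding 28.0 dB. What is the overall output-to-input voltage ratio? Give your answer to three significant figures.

Net gain = (−26.0) + 12.9 + 28.0 = 14.9 dB.
Voltage ratio = 10^(14.9/20) = 5.56.

5.56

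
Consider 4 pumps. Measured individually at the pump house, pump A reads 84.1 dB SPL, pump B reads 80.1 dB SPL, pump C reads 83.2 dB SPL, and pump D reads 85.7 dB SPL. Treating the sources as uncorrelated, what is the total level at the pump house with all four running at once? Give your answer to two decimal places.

Incoherent sources sum as intensities:
L_total = 10·log₁₀(10^(84.1/10) + 10^(80.1/10) + 10^(83.2/10) + 10^(85.7/10)) = 10·log₁₀(939800000) = 89.73 dB SPL.

89.73 dB SPL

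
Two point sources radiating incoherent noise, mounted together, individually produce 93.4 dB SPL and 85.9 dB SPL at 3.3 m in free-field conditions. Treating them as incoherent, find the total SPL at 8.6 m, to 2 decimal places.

85.79 dB SPL

Combined at 3.3 m: 10·log₁₀(10^(93.4/10)+10^(85.9/10)) = 94.111 dB SPL.
Then apply −20·log₁₀(8.6/3.3) = -8.320 dB → 85.79 dB SPL.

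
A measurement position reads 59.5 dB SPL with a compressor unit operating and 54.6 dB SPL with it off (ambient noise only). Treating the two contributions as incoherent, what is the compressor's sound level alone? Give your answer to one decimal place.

57.8 dB SPL

Background correction is a power subtraction:
L_src = 10·log₁₀(10^(59.5/10) − 10^(54.6/10)) = 10·log₁₀(602800) = 57.8 dB SPL.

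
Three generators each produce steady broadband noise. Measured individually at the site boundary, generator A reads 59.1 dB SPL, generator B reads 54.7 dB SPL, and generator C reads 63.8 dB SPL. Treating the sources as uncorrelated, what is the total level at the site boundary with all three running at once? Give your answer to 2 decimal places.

Add the sources as powers (linear), then convert back to dB:
L_total = 10·log₁₀(10^(59.1/10) + 10^(54.7/10) + 10^(63.8/10)) = 10·log₁₀(3507000) = 65.45 dB SPL.

65.45 dB SPL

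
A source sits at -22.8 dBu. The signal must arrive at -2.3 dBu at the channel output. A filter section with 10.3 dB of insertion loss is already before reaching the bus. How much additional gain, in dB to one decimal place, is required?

30.8 dB

The required make-up gain is the shortfall in the dB sum.
G = -2.3 − (-22.8) + 10.3 = 30.8 dB.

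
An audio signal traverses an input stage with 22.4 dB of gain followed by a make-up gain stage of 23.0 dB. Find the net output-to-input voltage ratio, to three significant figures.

186

Net gain = 22.4 + 23.0 = 45.4 dB.
Voltage ratio = 10^(45.4/20) = 186.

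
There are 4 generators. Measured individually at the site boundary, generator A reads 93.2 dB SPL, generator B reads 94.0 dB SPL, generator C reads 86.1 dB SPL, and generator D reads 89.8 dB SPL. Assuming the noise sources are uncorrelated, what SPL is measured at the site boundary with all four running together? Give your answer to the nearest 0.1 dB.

97.8 dB SPL

Uncorrelated sources add in intensity (power), not in dB.
L_total = 10·log₁₀(10^(93.2/10) + 10^(94.0/10) + 10^(86.1/10) + 10^(89.8/10)) = 10·log₁₀(5964000000) = 97.8 dB SPL.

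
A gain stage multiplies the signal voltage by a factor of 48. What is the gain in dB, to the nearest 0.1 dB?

33.6 dB

Voltage is an amplitude quantity, so gain = 20·log₁₀(V_out/V_in).
20·log₁₀(48) = 33.6 dB.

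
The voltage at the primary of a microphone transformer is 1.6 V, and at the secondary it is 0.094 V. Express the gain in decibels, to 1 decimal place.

Voltage is an amplitude quantity, so gain = 20·log₁₀(V_out/V_in).
20·log₁₀(0.094/1.6) = 20·log₁₀(0.05875) = -24.6 dB.

-24.6 dB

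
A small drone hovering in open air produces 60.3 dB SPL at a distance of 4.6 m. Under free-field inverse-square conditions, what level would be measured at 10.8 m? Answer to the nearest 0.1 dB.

52.9 dB SPL

Free-field point source: level drops by 20·log₁₀ of the distance ratio.
ΔL = −20·log₁₀(10.8/4.6) = -7.41 dB, so L₂ = 60.3 + (-7.41) = 52.9 dB SPL.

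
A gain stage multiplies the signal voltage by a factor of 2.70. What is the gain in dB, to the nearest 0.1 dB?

8.6 dB

For a voltage ratio, dB = 20·log₁₀(V₂/V₁).
20·log₁₀(2.70) = 8.6 dB.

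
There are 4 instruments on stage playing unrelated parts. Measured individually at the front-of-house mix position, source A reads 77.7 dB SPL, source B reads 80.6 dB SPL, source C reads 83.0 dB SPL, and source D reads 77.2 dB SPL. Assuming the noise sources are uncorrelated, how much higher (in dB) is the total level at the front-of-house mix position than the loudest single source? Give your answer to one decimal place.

3.3 dB

Incoherent sources sum as intensities:
L_total = 10·log₁₀(10^(77.7/10) + 10^(80.6/10) + 10^(83.0/10) + 10^(77.2/10)) = 86.29 dB SPL.
Excess over the loudest (83.0 dB): 86.29 − 83.0 = 3.3 dB.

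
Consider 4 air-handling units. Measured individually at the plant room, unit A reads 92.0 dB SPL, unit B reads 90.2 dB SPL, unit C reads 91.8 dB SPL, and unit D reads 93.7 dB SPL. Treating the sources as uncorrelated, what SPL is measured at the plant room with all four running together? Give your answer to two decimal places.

98.12 dB SPL

Add the sources as powers (linear), then convert back to dB:
L_total = 10·log₁₀(10^(92.0/10) + 10^(90.2/10) + 10^(91.8/10) + 10^(93.7/10)) = 10·log₁₀(6490000000) = 98.12 dB SPL.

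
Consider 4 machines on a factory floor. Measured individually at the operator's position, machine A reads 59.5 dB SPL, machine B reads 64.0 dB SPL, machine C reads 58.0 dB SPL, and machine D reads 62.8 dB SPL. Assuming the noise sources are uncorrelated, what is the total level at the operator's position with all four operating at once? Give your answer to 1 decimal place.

67.7 dB SPL

Incoherent sources sum as intensities:
L_total = 10·log₁₀(10^(59.5/10) + 10^(64.0/10) + 10^(58.0/10) + 10^(62.8/10)) = 10·log₁₀(5940000) = 67.7 dB SPL.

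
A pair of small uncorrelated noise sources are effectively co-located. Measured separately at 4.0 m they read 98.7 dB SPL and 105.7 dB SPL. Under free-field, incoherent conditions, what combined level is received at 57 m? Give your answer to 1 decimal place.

Combined at 4.0 m: 10·log₁₀(10^(98.7/10)+10^(105.7/10)) = 106.49 dB SPL.
Then apply −20·log₁₀(57/4.0) = -23.08 dB → 83.4 dB SPL.

83.4 dB SPL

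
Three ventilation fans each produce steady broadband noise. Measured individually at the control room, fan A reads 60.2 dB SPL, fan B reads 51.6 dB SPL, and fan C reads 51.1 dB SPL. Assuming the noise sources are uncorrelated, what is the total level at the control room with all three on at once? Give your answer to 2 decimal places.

Add the sources as powers (linear), then convert back to dB:
L_total = 10·log₁₀(10^(60.2/10) + 10^(51.6/10) + 10^(51.1/10)) = 10·log₁₀(1320000) = 61.21 dB SPL.

61.21 dB SPL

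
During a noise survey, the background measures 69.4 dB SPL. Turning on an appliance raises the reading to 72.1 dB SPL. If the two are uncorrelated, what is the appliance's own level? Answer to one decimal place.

68.8 dB SPL

Background correction is a power subtraction:
L_src = 10·log₁₀(10^(72.1/10) − 10^(69.4/10)) = 10·log₁₀(7508000) = 68.8 dB SPL.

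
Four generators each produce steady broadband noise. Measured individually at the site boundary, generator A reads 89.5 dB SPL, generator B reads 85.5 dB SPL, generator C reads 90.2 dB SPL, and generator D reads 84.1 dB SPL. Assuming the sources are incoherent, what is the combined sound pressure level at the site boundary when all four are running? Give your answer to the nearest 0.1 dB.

Uncorrelated sources add in intensity (power), not in dB.
L_total = 10·log₁₀(10^(89.5/10) + 10^(85.5/10) + 10^(90.2/10) + 10^(84.1/10)) = 10·log₁₀(2550000000) = 94.1 dB SPL.

94.1 dB SPL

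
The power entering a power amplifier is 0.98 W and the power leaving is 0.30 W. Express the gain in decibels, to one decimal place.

-5.1 dB

Power is a power quantity, so gain = 10·log₁₀(P_out/P_in).
10·log₁₀(0.30/0.98) = 10·log₁₀(0.3061) = -5.1 dB.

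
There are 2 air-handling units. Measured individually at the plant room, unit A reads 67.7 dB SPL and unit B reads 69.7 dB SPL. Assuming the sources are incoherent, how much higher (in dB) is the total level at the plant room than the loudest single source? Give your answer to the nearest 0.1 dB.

2.1 dB

Incoherent sources sum as intensities:
L_total = 10·log₁₀(10^(67.7/10) + 10^(69.7/10)) = 71.82 dB SPL.
Excess over the loudest (69.7 dB): 71.82 − 69.7 = 2.1 dB.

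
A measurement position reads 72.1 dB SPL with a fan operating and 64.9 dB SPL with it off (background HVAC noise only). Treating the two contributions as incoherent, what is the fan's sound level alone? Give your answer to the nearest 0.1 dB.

71.2 dB SPL

Background correction is a power subtraction:
L_src = 10·log₁₀(10^(72.1/10) − 10^(64.9/10)) = 10·log₁₀(13130000) = 71.2 dB SPL.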